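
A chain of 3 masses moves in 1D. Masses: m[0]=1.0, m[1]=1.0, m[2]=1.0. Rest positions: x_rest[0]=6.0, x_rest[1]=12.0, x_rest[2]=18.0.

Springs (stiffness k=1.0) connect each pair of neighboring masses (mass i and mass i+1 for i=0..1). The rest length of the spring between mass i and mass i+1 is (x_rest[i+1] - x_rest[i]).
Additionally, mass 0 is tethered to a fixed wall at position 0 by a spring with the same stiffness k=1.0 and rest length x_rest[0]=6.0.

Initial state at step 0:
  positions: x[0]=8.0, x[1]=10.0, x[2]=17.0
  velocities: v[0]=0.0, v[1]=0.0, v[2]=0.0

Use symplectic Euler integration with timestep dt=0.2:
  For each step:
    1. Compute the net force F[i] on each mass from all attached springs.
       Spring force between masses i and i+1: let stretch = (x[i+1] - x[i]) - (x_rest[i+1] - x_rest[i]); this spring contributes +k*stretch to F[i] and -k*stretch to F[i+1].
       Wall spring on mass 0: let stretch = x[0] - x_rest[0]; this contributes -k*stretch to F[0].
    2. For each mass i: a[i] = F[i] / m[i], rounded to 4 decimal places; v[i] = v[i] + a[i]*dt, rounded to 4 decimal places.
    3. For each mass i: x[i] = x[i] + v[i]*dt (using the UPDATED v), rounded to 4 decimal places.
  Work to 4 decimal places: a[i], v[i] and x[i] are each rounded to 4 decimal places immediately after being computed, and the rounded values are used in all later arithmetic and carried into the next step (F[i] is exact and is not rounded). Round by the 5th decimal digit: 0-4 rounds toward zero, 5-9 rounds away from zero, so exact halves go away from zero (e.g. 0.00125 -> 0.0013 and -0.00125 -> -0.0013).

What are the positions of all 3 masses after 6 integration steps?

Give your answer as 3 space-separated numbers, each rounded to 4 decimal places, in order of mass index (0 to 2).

Step 0: x=[8.0000 10.0000 17.0000] v=[0.0000 0.0000 0.0000]
Step 1: x=[7.7600 10.2000 16.9600] v=[-1.2000 1.0000 -0.2000]
Step 2: x=[7.3072 10.5728 16.8896] v=[-2.2640 1.8640 -0.3520]
Step 3: x=[6.6927 11.0676 16.8065] v=[-3.0723 2.4742 -0.4154]
Step 4: x=[5.9855 11.6170 16.7339] v=[-3.5359 2.7470 -0.3632]
Step 5: x=[5.2642 12.1458 16.6966] v=[-3.6067 2.6441 -0.1866]
Step 6: x=[4.6076 12.5814 16.7172] v=[-3.2832 2.1779 0.1032]

Answer: 4.6076 12.5814 16.7172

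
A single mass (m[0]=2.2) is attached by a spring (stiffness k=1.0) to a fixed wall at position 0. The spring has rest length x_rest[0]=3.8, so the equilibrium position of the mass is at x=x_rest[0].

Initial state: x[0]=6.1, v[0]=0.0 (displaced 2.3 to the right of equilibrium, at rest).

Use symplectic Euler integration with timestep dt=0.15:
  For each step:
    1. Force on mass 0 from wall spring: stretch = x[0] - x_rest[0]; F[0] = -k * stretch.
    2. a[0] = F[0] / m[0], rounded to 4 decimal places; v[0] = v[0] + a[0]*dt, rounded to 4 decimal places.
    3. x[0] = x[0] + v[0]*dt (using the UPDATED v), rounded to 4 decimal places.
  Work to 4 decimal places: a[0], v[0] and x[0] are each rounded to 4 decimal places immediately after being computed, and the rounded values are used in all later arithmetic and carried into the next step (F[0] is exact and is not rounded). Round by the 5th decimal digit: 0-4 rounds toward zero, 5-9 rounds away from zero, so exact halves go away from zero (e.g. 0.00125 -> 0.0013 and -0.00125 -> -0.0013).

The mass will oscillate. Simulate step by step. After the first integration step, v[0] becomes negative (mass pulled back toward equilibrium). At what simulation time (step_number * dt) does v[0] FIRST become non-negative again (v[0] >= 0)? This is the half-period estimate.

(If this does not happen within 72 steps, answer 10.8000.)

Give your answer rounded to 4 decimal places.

Step 0: x=[6.1000] v=[0.0000]
Step 1: x=[6.0765] v=[-0.1568]
Step 2: x=[6.0297] v=[-0.3120]
Step 3: x=[5.9601] v=[-0.4640]
Step 4: x=[5.8684] v=[-0.6113]
Step 5: x=[5.7556] v=[-0.7523]
Step 6: x=[5.6228] v=[-0.8856]
Step 7: x=[5.4713] v=[-1.0099]
Step 8: x=[5.3027] v=[-1.1239]
Step 9: x=[5.1187] v=[-1.2264]
Step 10: x=[4.9213] v=[-1.3163]
Step 11: x=[4.7124] v=[-1.3928]
Step 12: x=[4.4942] v=[-1.4550]
Step 13: x=[4.2689] v=[-1.5023]
Step 14: x=[4.0388] v=[-1.5343]
Step 15: x=[3.8062] v=[-1.5506]
Step 16: x=[3.5736] v=[-1.5510]
Step 17: x=[3.3433] v=[-1.5356]
Step 18: x=[3.1176] v=[-1.5045]
Step 19: x=[2.8989] v=[-1.4580]
Step 20: x=[2.6894] v=[-1.3966]
Step 21: x=[2.4913] v=[-1.3209]
Step 22: x=[2.3065] v=[-1.2317]
Step 23: x=[2.1370] v=[-1.1299]
Step 24: x=[1.9845] v=[-1.0165]
Step 25: x=[1.8506] v=[-0.8927]
Step 26: x=[1.7366] v=[-0.7598]
Step 27: x=[1.6437] v=[-0.6191]
Step 28: x=[1.5729] v=[-0.4721]
Step 29: x=[1.5249] v=[-0.3203]
Step 30: x=[1.5001] v=[-0.1652]
Step 31: x=[1.4988] v=[-0.0084]
Step 32: x=[1.5211] v=[0.1485]
First v>=0 after going negative at step 32, time=4.8000

Answer: 4.8000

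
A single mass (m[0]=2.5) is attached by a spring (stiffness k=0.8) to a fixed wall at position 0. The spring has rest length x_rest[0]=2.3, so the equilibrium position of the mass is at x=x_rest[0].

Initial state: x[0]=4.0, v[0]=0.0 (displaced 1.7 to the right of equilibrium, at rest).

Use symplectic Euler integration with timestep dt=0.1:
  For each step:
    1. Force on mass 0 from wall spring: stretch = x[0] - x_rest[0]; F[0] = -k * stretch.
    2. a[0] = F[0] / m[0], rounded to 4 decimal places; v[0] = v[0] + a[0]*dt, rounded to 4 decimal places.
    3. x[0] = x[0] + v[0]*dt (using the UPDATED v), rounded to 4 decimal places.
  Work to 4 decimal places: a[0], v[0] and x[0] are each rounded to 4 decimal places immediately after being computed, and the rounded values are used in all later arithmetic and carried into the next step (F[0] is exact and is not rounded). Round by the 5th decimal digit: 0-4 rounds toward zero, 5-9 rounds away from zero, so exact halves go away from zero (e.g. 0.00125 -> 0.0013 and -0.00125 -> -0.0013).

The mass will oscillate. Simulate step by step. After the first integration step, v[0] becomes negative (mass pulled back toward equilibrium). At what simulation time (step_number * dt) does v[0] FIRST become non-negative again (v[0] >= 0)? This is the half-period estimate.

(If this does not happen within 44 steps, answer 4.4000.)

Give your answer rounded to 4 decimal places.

Step 0: x=[4.0000] v=[0.0000]
Step 1: x=[3.9946] v=[-0.0544]
Step 2: x=[3.9837] v=[-0.1086]
Step 3: x=[3.9675] v=[-0.1625]
Step 4: x=[3.9459] v=[-0.2159]
Step 5: x=[3.9190] v=[-0.2686]
Step 6: x=[3.8870] v=[-0.3204]
Step 7: x=[3.8499] v=[-0.3712]
Step 8: x=[3.8078] v=[-0.4208]
Step 9: x=[3.7609] v=[-0.4691]
Step 10: x=[3.7093] v=[-0.5159]
Step 11: x=[3.6532] v=[-0.5610]
Step 12: x=[3.5928] v=[-0.6043]
Step 13: x=[3.5282] v=[-0.6457]
Step 14: x=[3.4597] v=[-0.6850]
Step 15: x=[3.3875] v=[-0.7221]
Step 16: x=[3.3118] v=[-0.7569]
Step 17: x=[3.2329] v=[-0.7893]
Step 18: x=[3.1510] v=[-0.8192]
Step 19: x=[3.0664] v=[-0.8464]
Step 20: x=[2.9793] v=[-0.8709]
Step 21: x=[2.8900] v=[-0.8926]
Step 22: x=[2.7989] v=[-0.9115]
Step 23: x=[2.7062] v=[-0.9275]
Step 24: x=[2.6122] v=[-0.9405]
Step 25: x=[2.5172] v=[-0.9505]
Step 26: x=[2.4215] v=[-0.9575]
Step 27: x=[2.3254] v=[-0.9614]
Step 28: x=[2.2292] v=[-0.9622]
Step 29: x=[2.1332] v=[-0.9599]
Step 30: x=[2.0377] v=[-0.9546]
Step 31: x=[1.9431] v=[-0.9462]
Step 32: x=[1.8496] v=[-0.9348]
Step 33: x=[1.7576] v=[-0.9204]
Step 34: x=[1.6673] v=[-0.9030]
Step 35: x=[1.5790] v=[-0.8828]
Step 36: x=[1.4930] v=[-0.8597]
Step 37: x=[1.4096] v=[-0.8339]
Step 38: x=[1.3291] v=[-0.8054]
Step 39: x=[1.2517] v=[-0.7743]
Step 40: x=[1.1776] v=[-0.7408]
Step 41: x=[1.1071] v=[-0.7049]
Step 42: x=[1.0404] v=[-0.6667]
Step 43: x=[0.9778] v=[-0.6264]
Step 44: x=[0.9194] v=[-0.5841]
v[0] did not become non-negative within 44 steps; using fallback time=4.4000

Answer: 4.4000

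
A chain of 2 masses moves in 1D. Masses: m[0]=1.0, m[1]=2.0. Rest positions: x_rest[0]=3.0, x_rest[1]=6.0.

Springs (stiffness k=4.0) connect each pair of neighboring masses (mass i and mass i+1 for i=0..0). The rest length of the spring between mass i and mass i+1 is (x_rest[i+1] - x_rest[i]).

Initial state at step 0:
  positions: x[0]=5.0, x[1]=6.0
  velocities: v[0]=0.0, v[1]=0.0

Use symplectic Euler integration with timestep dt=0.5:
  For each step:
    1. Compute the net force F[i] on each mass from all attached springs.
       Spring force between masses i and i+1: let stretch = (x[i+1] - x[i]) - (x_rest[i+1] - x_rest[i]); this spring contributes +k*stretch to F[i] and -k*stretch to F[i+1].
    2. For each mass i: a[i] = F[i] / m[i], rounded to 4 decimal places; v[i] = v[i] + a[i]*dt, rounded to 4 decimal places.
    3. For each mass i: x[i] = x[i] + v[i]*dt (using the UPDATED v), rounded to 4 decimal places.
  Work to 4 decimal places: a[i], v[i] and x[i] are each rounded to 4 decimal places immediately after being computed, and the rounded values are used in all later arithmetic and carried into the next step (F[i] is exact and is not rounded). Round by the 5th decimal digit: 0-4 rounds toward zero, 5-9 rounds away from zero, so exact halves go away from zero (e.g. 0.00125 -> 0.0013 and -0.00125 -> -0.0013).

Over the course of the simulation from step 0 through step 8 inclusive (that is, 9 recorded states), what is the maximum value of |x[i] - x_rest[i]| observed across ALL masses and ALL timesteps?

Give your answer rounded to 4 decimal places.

Answer: 2.2500

Derivation:
Step 0: x=[5.0000 6.0000] v=[0.0000 0.0000]
Step 1: x=[3.0000 7.0000] v=[-4.0000 2.0000]
Step 2: x=[2.0000 7.5000] v=[-2.0000 1.0000]
Step 3: x=[3.5000 6.7500] v=[3.0000 -1.5000]
Step 4: x=[5.2500 5.8750] v=[3.5000 -1.7500]
Step 5: x=[4.6250 6.1875] v=[-1.2500 0.6250]
Step 6: x=[2.5625 7.2188] v=[-4.1250 2.0625]
Step 7: x=[2.1563 7.4219] v=[-0.8124 0.4062]
Step 8: x=[4.0157 6.4922] v=[3.7188 -1.8594]
Max displacement = 2.2500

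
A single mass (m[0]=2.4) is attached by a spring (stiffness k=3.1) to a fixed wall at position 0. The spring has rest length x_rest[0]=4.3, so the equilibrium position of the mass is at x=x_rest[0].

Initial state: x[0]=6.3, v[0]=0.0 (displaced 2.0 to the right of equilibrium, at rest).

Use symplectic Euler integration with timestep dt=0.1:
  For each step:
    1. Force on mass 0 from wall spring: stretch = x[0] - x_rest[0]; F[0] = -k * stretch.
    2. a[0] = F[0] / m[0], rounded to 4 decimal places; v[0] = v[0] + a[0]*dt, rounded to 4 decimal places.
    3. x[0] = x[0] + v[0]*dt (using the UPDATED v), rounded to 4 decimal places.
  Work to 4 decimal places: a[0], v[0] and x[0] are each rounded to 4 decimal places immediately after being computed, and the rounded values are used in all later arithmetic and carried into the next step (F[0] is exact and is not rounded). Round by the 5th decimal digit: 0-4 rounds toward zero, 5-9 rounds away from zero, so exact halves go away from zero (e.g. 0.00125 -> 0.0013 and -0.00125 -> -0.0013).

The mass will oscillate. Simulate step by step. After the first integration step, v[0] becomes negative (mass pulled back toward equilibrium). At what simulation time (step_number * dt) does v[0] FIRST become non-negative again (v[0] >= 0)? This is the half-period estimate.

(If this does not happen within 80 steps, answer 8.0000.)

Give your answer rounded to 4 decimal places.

Step 0: x=[6.3000] v=[0.0000]
Step 1: x=[6.2742] v=[-0.2583]
Step 2: x=[6.2229] v=[-0.5133]
Step 3: x=[6.1467] v=[-0.7617]
Step 4: x=[6.0467] v=[-1.0002]
Step 5: x=[5.9241] v=[-1.2258]
Step 6: x=[5.7805] v=[-1.4356]
Step 7: x=[5.6178] v=[-1.6268]
Step 8: x=[5.4381] v=[-1.7970]
Step 9: x=[5.2437] v=[-1.9440]
Step 10: x=[5.0371] v=[-2.0659]
Step 11: x=[4.8210] v=[-2.1611]
Step 12: x=[4.5982] v=[-2.2284]
Step 13: x=[4.3715] v=[-2.2669]
Step 14: x=[4.1439] v=[-2.2761]
Step 15: x=[3.9183] v=[-2.2559]
Step 16: x=[3.6976] v=[-2.2066]
Step 17: x=[3.4847] v=[-2.1288]
Step 18: x=[3.2824] v=[-2.0235]
Step 19: x=[3.0932] v=[-1.8921]
Step 20: x=[2.9196] v=[-1.7362]
Step 21: x=[2.7638] v=[-1.5579]
Step 22: x=[2.6279] v=[-1.3595]
Step 23: x=[2.5136] v=[-1.1435]
Step 24: x=[2.4223] v=[-0.9128]
Step 25: x=[2.3553] v=[-0.6703]
Step 26: x=[2.3134] v=[-0.4191]
Step 27: x=[2.2972] v=[-0.1625]
Step 28: x=[2.3068] v=[0.0962]
First v>=0 after going negative at step 28, time=2.8000

Answer: 2.8000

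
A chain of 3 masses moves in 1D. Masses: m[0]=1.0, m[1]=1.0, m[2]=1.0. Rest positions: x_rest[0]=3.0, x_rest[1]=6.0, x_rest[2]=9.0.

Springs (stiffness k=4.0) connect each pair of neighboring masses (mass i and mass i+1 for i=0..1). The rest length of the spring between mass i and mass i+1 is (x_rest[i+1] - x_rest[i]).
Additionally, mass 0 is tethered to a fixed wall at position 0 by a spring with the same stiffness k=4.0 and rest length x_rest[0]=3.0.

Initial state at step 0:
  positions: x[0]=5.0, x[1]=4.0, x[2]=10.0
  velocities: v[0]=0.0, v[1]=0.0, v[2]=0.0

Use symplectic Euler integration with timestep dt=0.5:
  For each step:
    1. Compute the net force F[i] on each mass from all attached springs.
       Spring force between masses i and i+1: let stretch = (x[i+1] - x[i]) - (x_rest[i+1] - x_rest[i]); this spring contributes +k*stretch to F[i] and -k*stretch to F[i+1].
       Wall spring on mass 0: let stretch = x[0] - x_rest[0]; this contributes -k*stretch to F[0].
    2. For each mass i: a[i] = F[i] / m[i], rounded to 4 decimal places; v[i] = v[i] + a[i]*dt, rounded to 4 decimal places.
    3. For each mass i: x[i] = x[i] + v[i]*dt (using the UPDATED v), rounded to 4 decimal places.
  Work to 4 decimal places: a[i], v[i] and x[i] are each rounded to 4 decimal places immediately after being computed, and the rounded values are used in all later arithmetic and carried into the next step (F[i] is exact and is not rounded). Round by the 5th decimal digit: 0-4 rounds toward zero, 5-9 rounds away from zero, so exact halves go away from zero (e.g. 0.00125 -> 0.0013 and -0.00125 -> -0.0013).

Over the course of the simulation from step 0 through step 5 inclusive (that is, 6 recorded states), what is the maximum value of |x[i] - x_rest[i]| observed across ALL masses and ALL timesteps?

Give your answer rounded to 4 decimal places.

Answer: 5.0000

Derivation:
Step 0: x=[5.0000 4.0000 10.0000] v=[0.0000 0.0000 0.0000]
Step 1: x=[-1.0000 11.0000 7.0000] v=[-12.0000 14.0000 -6.0000]
Step 2: x=[6.0000 2.0000 11.0000] v=[14.0000 -18.0000 8.0000]
Step 3: x=[3.0000 6.0000 9.0000] v=[-6.0000 8.0000 -4.0000]
Step 4: x=[0.0000 10.0000 7.0000] v=[-6.0000 8.0000 -4.0000]
Step 5: x=[7.0000 1.0000 11.0000] v=[14.0000 -18.0000 8.0000]
Max displacement = 5.0000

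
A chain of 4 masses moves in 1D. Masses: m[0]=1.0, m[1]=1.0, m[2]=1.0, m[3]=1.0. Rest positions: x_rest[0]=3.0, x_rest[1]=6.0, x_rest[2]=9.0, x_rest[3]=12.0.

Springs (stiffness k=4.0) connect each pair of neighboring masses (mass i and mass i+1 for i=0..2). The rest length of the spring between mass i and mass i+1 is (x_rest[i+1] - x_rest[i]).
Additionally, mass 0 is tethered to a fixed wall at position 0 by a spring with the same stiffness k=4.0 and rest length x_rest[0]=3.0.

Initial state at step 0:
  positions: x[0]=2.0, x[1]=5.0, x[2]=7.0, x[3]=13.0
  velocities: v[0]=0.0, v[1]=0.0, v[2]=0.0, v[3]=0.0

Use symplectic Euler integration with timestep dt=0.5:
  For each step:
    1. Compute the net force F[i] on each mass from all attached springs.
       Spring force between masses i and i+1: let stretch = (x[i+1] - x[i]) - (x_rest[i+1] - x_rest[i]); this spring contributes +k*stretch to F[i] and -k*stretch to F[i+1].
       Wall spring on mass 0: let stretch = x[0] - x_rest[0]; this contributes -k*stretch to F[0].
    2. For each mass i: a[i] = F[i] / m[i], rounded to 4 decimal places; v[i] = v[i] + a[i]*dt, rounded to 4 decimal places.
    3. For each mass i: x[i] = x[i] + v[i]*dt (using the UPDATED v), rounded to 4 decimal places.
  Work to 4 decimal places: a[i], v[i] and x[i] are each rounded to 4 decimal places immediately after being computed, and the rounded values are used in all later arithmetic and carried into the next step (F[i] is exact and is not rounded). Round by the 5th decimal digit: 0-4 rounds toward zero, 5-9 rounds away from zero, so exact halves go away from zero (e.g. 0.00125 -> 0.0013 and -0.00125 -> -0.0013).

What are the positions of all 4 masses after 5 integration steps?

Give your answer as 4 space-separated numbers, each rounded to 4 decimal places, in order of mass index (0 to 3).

Step 0: x=[2.0000 5.0000 7.0000 13.0000] v=[0.0000 0.0000 0.0000 0.0000]
Step 1: x=[3.0000 4.0000 11.0000 10.0000] v=[2.0000 -2.0000 8.0000 -6.0000]
Step 2: x=[2.0000 9.0000 7.0000 11.0000] v=[-2.0000 10.0000 -8.0000 2.0000]
Step 3: x=[6.0000 5.0000 9.0000 11.0000] v=[8.0000 -8.0000 4.0000 0.0000]
Step 4: x=[3.0000 6.0000 9.0000 12.0000] v=[-6.0000 2.0000 0.0000 2.0000]
Step 5: x=[0.0000 7.0000 9.0000 13.0000] v=[-6.0000 2.0000 0.0000 2.0000]

Answer: 0.0000 7.0000 9.0000 13.0000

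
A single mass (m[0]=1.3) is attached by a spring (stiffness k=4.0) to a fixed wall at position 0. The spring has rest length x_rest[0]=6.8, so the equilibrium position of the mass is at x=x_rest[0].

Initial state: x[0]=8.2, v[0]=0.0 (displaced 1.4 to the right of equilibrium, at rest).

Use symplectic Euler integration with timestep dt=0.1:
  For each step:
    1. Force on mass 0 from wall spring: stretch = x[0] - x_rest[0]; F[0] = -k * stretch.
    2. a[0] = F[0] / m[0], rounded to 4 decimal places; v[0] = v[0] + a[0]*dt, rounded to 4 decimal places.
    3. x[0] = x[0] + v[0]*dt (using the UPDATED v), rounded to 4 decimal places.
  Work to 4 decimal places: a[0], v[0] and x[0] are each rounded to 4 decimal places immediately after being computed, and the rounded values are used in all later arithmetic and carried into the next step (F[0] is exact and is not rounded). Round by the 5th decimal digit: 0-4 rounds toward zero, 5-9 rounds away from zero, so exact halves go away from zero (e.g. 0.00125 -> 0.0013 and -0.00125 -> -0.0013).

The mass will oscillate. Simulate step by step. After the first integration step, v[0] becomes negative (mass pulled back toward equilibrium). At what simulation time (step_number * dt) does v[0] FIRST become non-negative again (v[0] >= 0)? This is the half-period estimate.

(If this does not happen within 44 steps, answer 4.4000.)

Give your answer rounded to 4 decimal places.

Answer: 1.8000

Derivation:
Step 0: x=[8.2000] v=[0.0000]
Step 1: x=[8.1569] v=[-0.4308]
Step 2: x=[8.0721] v=[-0.8483]
Step 3: x=[7.9481] v=[-1.2397]
Step 4: x=[7.7888] v=[-1.5930]
Step 5: x=[7.5991] v=[-1.8973]
Step 6: x=[7.3848] v=[-2.1432]
Step 7: x=[7.1525] v=[-2.3231]
Step 8: x=[6.9093] v=[-2.4316]
Step 9: x=[6.6628] v=[-2.4652]
Step 10: x=[6.4205] v=[-2.4230]
Step 11: x=[6.1899] v=[-2.3062]
Step 12: x=[5.9781] v=[-2.1185]
Step 13: x=[5.7915] v=[-1.8656]
Step 14: x=[5.6360] v=[-1.5553]
Step 15: x=[5.5163] v=[-1.1972]
Step 16: x=[5.4361] v=[-0.8022]
Step 17: x=[5.3979] v=[-0.3825]
Step 18: x=[5.4028] v=[0.0489]
First v>=0 after going negative at step 18, time=1.8000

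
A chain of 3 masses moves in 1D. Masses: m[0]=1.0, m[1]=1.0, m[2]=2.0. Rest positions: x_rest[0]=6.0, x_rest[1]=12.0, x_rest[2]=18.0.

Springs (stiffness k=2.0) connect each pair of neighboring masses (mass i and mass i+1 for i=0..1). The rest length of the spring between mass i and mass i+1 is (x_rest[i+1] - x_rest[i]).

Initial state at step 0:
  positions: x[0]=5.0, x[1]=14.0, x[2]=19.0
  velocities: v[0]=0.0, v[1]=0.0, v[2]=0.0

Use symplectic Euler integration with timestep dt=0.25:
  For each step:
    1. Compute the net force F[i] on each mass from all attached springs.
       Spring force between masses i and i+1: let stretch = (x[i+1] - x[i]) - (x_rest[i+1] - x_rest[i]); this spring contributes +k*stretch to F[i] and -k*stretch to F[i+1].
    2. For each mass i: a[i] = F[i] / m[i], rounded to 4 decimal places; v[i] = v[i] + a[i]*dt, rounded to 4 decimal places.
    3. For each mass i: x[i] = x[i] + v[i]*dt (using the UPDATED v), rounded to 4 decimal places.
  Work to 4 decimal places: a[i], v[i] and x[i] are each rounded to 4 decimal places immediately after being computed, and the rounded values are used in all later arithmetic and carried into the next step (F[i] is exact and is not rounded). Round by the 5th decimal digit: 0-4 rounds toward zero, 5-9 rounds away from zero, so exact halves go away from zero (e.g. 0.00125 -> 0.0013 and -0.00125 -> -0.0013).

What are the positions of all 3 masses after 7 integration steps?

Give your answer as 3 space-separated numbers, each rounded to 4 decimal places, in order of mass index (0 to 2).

Step 0: x=[5.0000 14.0000 19.0000] v=[0.0000 0.0000 0.0000]
Step 1: x=[5.3750 13.5000 19.0625] v=[1.5000 -2.0000 0.2500]
Step 2: x=[6.0156 12.6797 19.1524] v=[2.5625 -3.2813 0.3594]
Step 3: x=[6.7393 11.8355 19.2127] v=[2.8946 -3.3770 0.2412]
Step 4: x=[7.3500 11.2764 19.1869] v=[2.4427 -2.2365 -0.1031]
Step 5: x=[7.7015 11.2153 19.0417] v=[1.4059 -0.2445 -0.5807]
Step 6: x=[7.7422 11.6933 18.7824] v=[0.1628 1.9118 -1.0373]
Step 7: x=[7.5268 12.5635 18.4550] v=[-0.8617 3.4808 -1.3096]

Answer: 7.5268 12.5635 18.4550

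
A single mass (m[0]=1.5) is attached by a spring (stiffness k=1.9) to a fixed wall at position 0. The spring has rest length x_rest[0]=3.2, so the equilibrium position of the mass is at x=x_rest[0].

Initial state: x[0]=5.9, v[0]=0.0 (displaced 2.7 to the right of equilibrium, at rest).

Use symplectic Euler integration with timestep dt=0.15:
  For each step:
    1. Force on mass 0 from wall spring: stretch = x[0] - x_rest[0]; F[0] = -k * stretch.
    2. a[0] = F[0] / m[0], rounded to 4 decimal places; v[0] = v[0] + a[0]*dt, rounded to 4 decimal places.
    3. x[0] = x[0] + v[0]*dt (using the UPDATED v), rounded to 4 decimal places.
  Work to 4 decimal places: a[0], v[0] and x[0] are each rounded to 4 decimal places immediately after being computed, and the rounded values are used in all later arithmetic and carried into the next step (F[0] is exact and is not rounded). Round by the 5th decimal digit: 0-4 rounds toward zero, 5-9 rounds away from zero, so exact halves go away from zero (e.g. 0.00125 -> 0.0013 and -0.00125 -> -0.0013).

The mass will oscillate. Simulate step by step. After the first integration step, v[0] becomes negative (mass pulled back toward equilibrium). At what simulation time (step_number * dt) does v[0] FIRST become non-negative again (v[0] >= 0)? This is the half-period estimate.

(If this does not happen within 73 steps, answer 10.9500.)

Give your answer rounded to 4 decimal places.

Step 0: x=[5.9000] v=[0.0000]
Step 1: x=[5.8231] v=[-0.5130]
Step 2: x=[5.6714] v=[-1.0114]
Step 3: x=[5.4493] v=[-1.4810]
Step 4: x=[5.1630] v=[-1.9084]
Step 5: x=[4.8208] v=[-2.2814]
Step 6: x=[4.4324] v=[-2.5894]
Step 7: x=[4.0089] v=[-2.8236]
Step 8: x=[3.5623] v=[-2.9773]
Step 9: x=[3.1054] v=[-3.0461]
Step 10: x=[2.6512] v=[-3.0281]
Step 11: x=[2.2126] v=[-2.9238]
Step 12: x=[1.8022] v=[-2.7362]
Step 13: x=[1.4316] v=[-2.4706]
Step 14: x=[1.1114] v=[-2.1346]
Step 15: x=[0.8507] v=[-1.7378]
Step 16: x=[0.6570] v=[-1.2914]
Step 17: x=[0.5358] v=[-0.8082]
Step 18: x=[0.4905] v=[-0.3020]
Step 19: x=[0.5224] v=[0.2128]
First v>=0 after going negative at step 19, time=2.8500

Answer: 2.8500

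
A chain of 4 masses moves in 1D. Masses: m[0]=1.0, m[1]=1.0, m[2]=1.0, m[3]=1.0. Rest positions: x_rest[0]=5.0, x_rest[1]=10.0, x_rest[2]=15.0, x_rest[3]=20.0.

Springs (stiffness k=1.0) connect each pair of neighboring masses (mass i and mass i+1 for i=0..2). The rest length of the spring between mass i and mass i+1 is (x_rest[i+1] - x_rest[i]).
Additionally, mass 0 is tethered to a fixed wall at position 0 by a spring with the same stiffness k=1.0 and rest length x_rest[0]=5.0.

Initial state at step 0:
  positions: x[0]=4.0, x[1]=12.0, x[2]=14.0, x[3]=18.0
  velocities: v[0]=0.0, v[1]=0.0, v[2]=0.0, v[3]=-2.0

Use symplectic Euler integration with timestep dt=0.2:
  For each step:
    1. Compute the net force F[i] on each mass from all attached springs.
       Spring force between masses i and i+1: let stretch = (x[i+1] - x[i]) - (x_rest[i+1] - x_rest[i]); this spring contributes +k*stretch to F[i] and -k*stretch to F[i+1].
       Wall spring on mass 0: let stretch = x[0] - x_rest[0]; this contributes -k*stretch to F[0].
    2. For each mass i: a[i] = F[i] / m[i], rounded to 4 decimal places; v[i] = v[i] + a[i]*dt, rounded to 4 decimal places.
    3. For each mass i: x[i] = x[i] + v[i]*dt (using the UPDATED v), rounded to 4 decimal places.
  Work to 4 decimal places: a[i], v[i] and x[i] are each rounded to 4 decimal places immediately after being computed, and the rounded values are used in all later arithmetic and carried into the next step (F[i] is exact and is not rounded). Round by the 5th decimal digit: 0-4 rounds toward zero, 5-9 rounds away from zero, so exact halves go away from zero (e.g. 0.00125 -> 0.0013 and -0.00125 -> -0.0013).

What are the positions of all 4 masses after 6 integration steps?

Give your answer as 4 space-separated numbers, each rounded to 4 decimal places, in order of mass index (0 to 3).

Step 0: x=[4.0000 12.0000 14.0000 18.0000] v=[0.0000 0.0000 0.0000 -2.0000]
Step 1: x=[4.1600 11.7600 14.0800 17.6400] v=[0.8000 -1.2000 0.4000 -1.8000]
Step 2: x=[4.4576 11.3088 14.2096 17.3376] v=[1.4880 -2.2560 0.6480 -1.5120]
Step 3: x=[4.8509 10.6996 14.3483 17.1101] v=[1.9667 -3.0461 0.6934 -1.1376]
Step 4: x=[5.2842 10.0024 14.4515 16.9721] v=[2.1663 -3.4861 0.5160 -0.6900]
Step 5: x=[5.6948 9.2944 14.4776 16.9333] v=[2.0531 -3.5399 0.1303 -0.1941]
Step 6: x=[6.0216 8.6498 14.3946 16.9963] v=[1.6341 -3.2232 -0.4152 0.3148]

Answer: 6.0216 8.6498 14.3946 16.9963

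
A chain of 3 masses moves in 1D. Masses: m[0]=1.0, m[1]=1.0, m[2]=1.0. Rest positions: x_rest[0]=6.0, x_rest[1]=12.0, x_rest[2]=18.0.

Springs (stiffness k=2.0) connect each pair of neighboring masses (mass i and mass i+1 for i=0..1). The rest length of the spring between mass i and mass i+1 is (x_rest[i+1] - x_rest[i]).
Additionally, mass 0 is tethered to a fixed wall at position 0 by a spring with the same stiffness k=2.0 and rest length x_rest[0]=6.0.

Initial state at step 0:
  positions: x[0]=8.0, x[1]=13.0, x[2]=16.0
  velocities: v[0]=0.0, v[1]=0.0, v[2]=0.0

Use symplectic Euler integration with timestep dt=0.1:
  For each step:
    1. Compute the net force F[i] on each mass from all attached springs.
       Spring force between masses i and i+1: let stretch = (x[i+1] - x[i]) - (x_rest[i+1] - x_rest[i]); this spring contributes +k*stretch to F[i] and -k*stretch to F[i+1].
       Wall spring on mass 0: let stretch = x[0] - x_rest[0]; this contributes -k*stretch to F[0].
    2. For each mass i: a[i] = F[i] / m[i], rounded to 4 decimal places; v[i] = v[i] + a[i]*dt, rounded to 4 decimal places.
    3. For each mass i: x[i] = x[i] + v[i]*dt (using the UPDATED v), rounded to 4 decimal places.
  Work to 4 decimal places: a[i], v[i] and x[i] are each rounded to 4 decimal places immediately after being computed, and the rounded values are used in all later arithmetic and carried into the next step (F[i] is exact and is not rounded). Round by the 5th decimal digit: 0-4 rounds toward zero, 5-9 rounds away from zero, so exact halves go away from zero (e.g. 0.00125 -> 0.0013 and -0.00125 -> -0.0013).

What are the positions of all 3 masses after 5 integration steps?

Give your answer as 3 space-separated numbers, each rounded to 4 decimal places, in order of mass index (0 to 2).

Answer: 7.1551 12.4540 16.8320

Derivation:
Step 0: x=[8.0000 13.0000 16.0000] v=[0.0000 0.0000 0.0000]
Step 1: x=[7.9400 12.9600 16.0600] v=[-0.6000 -0.4000 0.6000]
Step 2: x=[7.8216 12.8816 16.1780] v=[-1.1840 -0.7840 1.1800]
Step 3: x=[7.6480 12.7679 16.3501] v=[-1.7363 -1.1367 1.7207]
Step 4: x=[7.4238 12.6235 16.5705] v=[-2.2419 -1.4442 2.2043]
Step 5: x=[7.1551 12.4540 16.8320] v=[-2.6867 -1.6947 2.6149]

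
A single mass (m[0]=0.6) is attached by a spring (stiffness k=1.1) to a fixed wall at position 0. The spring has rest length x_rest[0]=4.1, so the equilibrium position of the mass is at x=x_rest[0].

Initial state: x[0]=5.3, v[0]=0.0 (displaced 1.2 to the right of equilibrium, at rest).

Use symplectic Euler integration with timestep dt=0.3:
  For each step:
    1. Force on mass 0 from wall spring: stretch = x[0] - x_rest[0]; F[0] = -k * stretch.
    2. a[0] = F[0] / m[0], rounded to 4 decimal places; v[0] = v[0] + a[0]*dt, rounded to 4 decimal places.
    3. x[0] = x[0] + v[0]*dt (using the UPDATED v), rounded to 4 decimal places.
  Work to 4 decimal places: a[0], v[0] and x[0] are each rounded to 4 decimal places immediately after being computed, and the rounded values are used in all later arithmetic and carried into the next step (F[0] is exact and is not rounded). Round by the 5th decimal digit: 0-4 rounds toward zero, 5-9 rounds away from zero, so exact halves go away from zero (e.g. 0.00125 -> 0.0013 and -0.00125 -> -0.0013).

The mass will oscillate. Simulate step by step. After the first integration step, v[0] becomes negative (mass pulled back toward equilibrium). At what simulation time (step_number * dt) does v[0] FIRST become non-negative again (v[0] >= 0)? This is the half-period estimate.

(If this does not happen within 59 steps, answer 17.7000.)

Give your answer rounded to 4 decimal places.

Step 0: x=[5.3000] v=[0.0000]
Step 1: x=[5.1020] v=[-0.6600]
Step 2: x=[4.7387] v=[-1.2111]
Step 3: x=[4.2700] v=[-1.5624]
Step 4: x=[3.7732] v=[-1.6559]
Step 5: x=[3.3303] v=[-1.4762]
Step 6: x=[3.0144] v=[-1.0529]
Step 7: x=[2.8777] v=[-0.4558]
Step 8: x=[2.9427] v=[0.2165]
First v>=0 after going negative at step 8, time=2.4000

Answer: 2.4000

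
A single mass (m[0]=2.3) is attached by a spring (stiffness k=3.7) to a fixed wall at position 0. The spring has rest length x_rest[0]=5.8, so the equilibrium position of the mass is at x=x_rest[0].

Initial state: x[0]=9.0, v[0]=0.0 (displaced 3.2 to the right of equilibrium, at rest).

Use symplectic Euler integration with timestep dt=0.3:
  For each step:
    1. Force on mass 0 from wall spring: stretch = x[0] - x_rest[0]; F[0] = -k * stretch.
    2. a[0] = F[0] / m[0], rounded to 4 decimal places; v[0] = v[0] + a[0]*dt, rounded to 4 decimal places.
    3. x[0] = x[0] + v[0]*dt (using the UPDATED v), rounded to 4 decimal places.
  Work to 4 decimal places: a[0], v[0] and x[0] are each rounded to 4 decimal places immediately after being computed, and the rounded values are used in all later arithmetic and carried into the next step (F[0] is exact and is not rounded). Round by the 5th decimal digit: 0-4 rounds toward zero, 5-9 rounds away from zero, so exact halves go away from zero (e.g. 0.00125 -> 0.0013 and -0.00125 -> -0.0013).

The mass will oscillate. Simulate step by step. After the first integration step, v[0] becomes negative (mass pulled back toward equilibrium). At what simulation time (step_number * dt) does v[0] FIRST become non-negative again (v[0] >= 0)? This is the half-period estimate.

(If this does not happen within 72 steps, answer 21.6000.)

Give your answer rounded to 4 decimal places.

Answer: 2.7000

Derivation:
Step 0: x=[9.0000] v=[0.0000]
Step 1: x=[8.5367] v=[-1.5443]
Step 2: x=[7.6772] v=[-2.8651]
Step 3: x=[6.5459] v=[-3.7710]
Step 4: x=[5.3066] v=[-4.1310]
Step 5: x=[4.1387] v=[-3.8929]
Step 6: x=[3.2113] v=[-3.0912]
Step 7: x=[2.6587] v=[-1.8419]
Step 8: x=[2.5609] v=[-0.3259]
Step 9: x=[2.9321] v=[1.2373]
First v>=0 after going negative at step 9, time=2.7000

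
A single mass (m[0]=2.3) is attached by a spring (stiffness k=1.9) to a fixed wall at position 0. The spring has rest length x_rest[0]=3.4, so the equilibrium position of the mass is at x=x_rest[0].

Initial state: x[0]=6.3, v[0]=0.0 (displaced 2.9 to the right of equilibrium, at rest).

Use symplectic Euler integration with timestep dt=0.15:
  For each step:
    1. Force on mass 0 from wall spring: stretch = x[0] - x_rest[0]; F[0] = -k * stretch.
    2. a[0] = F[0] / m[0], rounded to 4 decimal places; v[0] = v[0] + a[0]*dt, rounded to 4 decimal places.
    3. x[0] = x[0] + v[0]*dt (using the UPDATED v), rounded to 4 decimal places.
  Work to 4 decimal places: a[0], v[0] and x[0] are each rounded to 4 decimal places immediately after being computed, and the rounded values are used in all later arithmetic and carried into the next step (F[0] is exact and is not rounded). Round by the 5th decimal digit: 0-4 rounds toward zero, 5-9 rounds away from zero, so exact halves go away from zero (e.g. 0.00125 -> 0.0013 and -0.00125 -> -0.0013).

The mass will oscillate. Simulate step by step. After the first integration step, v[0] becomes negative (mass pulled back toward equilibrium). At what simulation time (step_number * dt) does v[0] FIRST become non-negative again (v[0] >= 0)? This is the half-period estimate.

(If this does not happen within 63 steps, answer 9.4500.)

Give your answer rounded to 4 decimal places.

Step 0: x=[6.3000] v=[0.0000]
Step 1: x=[6.2461] v=[-0.3594]
Step 2: x=[6.1393] v=[-0.7121]
Step 3: x=[5.9816] v=[-1.0515]
Step 4: x=[5.7759] v=[-1.3714]
Step 5: x=[5.5260] v=[-1.6658]
Step 6: x=[5.2366] v=[-1.9292]
Step 7: x=[4.9131] v=[-2.1568]
Step 8: x=[4.5615] v=[-2.3443]
Step 9: x=[4.1883] v=[-2.4882]
Step 10: x=[3.8004] v=[-2.5859]
Step 11: x=[3.4051] v=[-2.6355]
Step 12: x=[3.0097] v=[-2.6361]
Step 13: x=[2.6215] v=[-2.5877]
Step 14: x=[2.2478] v=[-2.4912]
Step 15: x=[1.8955] v=[-2.3484]
Step 16: x=[1.5712] v=[-2.1620]
Step 17: x=[1.2809] v=[-1.9354]
Step 18: x=[1.0300] v=[-1.6728]
Step 19: x=[0.8231] v=[-1.3791]
Step 20: x=[0.6641] v=[-1.0598]
Step 21: x=[0.5560] v=[-0.7208]
Step 22: x=[0.5007] v=[-0.3684]
Step 23: x=[0.4993] v=[-0.0091]
Step 24: x=[0.5518] v=[0.3503]
First v>=0 after going negative at step 24, time=3.6000

Answer: 3.6000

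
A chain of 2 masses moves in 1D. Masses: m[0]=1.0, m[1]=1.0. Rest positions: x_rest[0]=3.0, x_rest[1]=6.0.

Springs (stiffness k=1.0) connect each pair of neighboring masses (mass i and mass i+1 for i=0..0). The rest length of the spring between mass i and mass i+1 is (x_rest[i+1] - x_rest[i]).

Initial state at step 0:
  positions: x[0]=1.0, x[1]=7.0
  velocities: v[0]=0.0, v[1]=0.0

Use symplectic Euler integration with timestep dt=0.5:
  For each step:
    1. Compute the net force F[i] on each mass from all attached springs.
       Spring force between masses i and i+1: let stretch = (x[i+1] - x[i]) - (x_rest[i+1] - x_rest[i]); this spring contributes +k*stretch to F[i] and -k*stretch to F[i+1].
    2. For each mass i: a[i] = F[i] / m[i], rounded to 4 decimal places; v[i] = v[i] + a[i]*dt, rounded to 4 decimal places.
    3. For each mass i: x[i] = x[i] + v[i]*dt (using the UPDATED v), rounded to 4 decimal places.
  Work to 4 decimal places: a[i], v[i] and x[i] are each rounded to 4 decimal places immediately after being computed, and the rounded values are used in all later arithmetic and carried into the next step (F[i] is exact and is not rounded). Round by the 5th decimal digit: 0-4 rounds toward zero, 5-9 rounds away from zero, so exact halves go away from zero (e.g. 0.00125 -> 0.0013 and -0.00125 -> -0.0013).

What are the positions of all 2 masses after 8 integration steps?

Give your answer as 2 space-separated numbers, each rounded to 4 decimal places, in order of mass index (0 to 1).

Step 0: x=[1.0000 7.0000] v=[0.0000 0.0000]
Step 1: x=[1.7500 6.2500] v=[1.5000 -1.5000]
Step 2: x=[2.8750 5.1250] v=[2.2500 -2.2500]
Step 3: x=[3.8125 4.1875] v=[1.8750 -1.8750]
Step 4: x=[4.0938 3.9063] v=[0.5625 -0.5625]
Step 5: x=[3.5782 4.4220] v=[-1.0313 1.0313]
Step 6: x=[2.5235 5.4767] v=[-2.1094 2.1094]
Step 7: x=[1.4571 6.5431] v=[-2.1328 2.1328]
Step 8: x=[0.9122 7.0880] v=[-1.0898 1.0898]

Answer: 0.9122 7.0880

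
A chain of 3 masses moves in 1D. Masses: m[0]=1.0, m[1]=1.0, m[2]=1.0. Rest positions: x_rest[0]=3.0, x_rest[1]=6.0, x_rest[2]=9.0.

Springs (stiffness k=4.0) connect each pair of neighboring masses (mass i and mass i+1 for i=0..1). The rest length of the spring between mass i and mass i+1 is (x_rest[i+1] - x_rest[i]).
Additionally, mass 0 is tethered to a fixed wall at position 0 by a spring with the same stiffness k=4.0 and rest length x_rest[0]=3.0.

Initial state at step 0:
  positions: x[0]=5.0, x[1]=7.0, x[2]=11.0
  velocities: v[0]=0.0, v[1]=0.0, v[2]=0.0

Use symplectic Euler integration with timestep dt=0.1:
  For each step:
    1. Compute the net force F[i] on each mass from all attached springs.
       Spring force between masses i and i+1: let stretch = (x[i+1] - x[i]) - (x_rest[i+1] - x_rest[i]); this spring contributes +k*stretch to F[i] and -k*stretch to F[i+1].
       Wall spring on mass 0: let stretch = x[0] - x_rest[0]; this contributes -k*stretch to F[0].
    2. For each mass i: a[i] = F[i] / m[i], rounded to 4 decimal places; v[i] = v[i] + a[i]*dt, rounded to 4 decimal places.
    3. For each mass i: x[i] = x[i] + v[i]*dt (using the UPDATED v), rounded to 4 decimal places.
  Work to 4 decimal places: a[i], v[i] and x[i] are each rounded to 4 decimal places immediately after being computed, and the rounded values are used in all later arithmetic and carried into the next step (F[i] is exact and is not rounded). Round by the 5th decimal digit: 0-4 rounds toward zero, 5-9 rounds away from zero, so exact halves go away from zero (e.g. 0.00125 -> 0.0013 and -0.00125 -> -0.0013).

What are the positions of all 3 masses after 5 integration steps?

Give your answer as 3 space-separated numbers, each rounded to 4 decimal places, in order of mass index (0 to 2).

Answer: 3.6068 7.7984 10.5492

Derivation:
Step 0: x=[5.0000 7.0000 11.0000] v=[0.0000 0.0000 0.0000]
Step 1: x=[4.8800 7.0800 10.9600] v=[-1.2000 0.8000 -0.4000]
Step 2: x=[4.6528 7.2272 10.8848] v=[-2.2720 1.4720 -0.7520]
Step 3: x=[4.3425 7.4177 10.7833] v=[-3.1034 1.9053 -1.0150]
Step 4: x=[3.9815 7.6199 10.6672] v=[-3.6103 2.0215 -1.1612]
Step 5: x=[3.6068 7.7984 10.5492] v=[-3.7475 1.7851 -1.1801]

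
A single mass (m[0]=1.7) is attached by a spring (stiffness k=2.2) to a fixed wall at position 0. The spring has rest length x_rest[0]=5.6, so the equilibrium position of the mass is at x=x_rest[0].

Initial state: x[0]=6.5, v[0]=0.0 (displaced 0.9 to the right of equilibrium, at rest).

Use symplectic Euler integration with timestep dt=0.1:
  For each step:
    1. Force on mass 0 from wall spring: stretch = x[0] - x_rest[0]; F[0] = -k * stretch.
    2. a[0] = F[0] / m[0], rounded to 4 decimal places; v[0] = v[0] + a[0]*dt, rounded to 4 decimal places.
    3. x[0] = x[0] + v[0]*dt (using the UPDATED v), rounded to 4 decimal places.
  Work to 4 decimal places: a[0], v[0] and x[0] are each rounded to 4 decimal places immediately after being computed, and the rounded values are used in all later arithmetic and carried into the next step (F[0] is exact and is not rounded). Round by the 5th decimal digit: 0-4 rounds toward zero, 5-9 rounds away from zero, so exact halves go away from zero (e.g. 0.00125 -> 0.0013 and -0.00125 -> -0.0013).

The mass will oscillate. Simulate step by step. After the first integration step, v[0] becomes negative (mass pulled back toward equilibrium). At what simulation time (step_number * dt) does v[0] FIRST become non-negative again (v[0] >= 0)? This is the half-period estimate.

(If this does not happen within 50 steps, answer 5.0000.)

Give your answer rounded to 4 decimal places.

Step 0: x=[6.5000] v=[0.0000]
Step 1: x=[6.4884] v=[-0.1165]
Step 2: x=[6.4653] v=[-0.2315]
Step 3: x=[6.4310] v=[-0.3435]
Step 4: x=[6.3859] v=[-0.4510]
Step 5: x=[6.3306] v=[-0.5527]
Step 6: x=[6.2659] v=[-0.6473]
Step 7: x=[6.1926] v=[-0.7335]
Step 8: x=[6.1116] v=[-0.8102]
Step 9: x=[6.0240] v=[-0.8764]
Step 10: x=[5.9309] v=[-0.9313]
Step 11: x=[5.8335] v=[-0.9741]
Step 12: x=[5.7331] v=[-1.0043]
Step 13: x=[5.6310] v=[-1.0215]
Step 14: x=[5.5285] v=[-1.0255]
Step 15: x=[5.4269] v=[-1.0163]
Step 16: x=[5.3275] v=[-0.9939]
Step 17: x=[5.2316] v=[-0.9586]
Step 18: x=[5.1405] v=[-0.9109]
Step 19: x=[5.0554] v=[-0.8514]
Step 20: x=[4.9773] v=[-0.7809]
Step 21: x=[4.9073] v=[-0.7003]
Step 22: x=[4.8462] v=[-0.6107]
Step 23: x=[4.7949] v=[-0.5132]
Step 24: x=[4.7540] v=[-0.4090]
Step 25: x=[4.7241] v=[-0.2995]
Step 26: x=[4.7055] v=[-0.1862]
Step 27: x=[4.6985] v=[-0.0704]
Step 28: x=[4.7031] v=[0.0463]
First v>=0 after going negative at step 28, time=2.8000

Answer: 2.8000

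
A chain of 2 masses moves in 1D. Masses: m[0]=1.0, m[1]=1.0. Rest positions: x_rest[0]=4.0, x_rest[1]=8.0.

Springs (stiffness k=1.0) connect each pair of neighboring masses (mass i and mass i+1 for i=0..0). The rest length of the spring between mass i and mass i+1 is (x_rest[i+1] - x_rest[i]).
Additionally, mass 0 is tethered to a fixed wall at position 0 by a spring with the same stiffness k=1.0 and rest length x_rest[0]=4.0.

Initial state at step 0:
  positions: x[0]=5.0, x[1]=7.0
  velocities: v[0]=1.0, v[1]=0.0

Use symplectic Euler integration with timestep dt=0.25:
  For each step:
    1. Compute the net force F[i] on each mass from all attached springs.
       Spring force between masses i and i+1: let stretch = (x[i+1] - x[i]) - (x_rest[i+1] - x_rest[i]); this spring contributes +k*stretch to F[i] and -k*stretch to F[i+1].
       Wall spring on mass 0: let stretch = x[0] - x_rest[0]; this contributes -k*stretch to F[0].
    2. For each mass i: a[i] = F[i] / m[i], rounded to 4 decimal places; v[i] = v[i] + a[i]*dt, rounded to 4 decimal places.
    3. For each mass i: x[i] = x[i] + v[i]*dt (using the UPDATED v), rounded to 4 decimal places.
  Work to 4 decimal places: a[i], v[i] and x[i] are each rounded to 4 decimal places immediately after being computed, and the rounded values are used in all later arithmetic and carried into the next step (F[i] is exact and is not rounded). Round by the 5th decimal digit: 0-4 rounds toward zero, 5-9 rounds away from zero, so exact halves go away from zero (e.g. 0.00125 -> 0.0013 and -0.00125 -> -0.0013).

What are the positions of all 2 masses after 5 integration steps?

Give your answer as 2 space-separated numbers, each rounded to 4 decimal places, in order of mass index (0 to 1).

Answer: 3.8664 8.5305

Derivation:
Step 0: x=[5.0000 7.0000] v=[1.0000 0.0000]
Step 1: x=[5.0625 7.1250] v=[0.2500 0.5000]
Step 2: x=[4.9375 7.3711] v=[-0.5000 0.9844]
Step 3: x=[4.6560 7.7151] v=[-1.1260 1.3760]
Step 4: x=[4.2747 8.1179] v=[-1.5252 1.6112]
Step 5: x=[3.8664 8.5305] v=[-1.6331 1.6504]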